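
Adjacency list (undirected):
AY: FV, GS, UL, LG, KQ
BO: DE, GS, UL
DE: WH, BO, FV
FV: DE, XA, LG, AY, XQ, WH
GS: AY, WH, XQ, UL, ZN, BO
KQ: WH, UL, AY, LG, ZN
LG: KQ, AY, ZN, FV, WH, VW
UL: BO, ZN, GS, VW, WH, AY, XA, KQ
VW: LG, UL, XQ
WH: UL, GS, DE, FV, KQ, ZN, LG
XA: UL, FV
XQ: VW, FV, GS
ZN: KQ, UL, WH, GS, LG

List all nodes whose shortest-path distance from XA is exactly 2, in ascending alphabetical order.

AY, BO, DE, GS, KQ, LG, VW, WH, XQ, ZN

Level 0: XA
Level 1: FV, UL
Level 2: AY, BO, DE, GS, KQ, LG, VW, WH, XQ, ZN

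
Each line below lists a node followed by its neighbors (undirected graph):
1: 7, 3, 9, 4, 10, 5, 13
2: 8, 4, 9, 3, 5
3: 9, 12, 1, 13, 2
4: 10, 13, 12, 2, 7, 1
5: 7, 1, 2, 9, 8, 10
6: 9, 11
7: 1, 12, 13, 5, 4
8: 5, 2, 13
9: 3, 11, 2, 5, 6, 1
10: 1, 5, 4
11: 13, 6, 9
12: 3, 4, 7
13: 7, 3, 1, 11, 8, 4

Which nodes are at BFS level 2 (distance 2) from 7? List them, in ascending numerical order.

2, 3, 8, 9, 10, 11

Level 0: 7
Level 1: 1, 4, 5, 12, 13
Level 2: 2, 3, 8, 9, 10, 11
Level 3: 6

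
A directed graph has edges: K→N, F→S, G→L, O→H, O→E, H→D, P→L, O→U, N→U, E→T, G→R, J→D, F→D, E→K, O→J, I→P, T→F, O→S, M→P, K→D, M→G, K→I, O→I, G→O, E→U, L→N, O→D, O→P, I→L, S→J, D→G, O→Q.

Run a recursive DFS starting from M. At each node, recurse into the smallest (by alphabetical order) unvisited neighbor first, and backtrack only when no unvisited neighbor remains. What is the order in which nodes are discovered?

M → G → L → N → U → O → D → E → K → I → P → T → F → S → J → H → Q → R

Visit M
M → G
G → L
L → N
N → U
G → O
O → D
O → E
E → K
K → I
I → P
E → T
T → F
F → S
S → J
O → H
O → Q
G → R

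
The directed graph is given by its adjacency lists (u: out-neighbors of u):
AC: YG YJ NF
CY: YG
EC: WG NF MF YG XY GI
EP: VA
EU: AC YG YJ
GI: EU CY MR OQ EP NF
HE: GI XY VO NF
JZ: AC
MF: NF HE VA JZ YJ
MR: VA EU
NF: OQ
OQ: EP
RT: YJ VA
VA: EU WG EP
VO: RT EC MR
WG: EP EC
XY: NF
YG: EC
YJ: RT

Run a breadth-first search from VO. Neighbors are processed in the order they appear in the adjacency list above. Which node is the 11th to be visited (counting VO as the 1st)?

XY

Visit VO; enqueue RT, EC, MR → queue [RT, EC, MR]
Visit RT; enqueue YJ, VA → queue [EC, MR, YJ, VA]
Visit EC; enqueue WG, NF, MF, YG, XY, GI → queue [MR, YJ, VA, WG, NF, MF, YG, XY, GI]
Visit MR; enqueue EU → queue [YJ, VA, WG, NF, MF, YG, XY, GI, EU]
Visit YJ → queue [VA, WG, NF, MF, YG, XY, GI, EU]
Visit VA; enqueue EP → queue [WG, NF, MF, YG, XY, GI, EU, EP]
Visit WG → queue [NF, MF, YG, XY, GI, EU, EP]
Visit NF; enqueue OQ → queue [MF, YG, XY, GI, EU, EP, OQ]
Visit MF; enqueue HE, JZ → queue [YG, XY, GI, EU, EP, OQ, HE, JZ]
Visit YG → queue [XY, GI, EU, EP, OQ, HE, JZ]
Visit XY → queue [GI, EU, EP, OQ, HE, JZ]
Visit GI; enqueue CY → queue [EU, EP, OQ, HE, JZ, CY]
Visit EU; enqueue AC → queue [EP, OQ, HE, JZ, CY, AC]
Visit EP → queue [OQ, HE, JZ, CY, AC]
Visit OQ → queue [HE, JZ, CY, AC]
Visit HE → queue [JZ, CY, AC]
Visit JZ → queue [CY, AC]
Visit CY → queue [AC]
Visit AC → queue []

Visit order: VO, RT, EC, MR, YJ, VA, WG, NF, MF, YG, XY, GI, EU, EP, OQ, HE, JZ, CY, AC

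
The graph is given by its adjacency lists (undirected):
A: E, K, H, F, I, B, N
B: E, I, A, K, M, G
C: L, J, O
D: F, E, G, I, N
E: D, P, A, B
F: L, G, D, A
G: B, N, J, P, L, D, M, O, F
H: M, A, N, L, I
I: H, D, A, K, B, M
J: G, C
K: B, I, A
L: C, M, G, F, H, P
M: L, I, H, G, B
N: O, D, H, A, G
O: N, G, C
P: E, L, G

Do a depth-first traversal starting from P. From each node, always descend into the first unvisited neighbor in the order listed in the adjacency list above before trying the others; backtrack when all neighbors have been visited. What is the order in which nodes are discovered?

Visit P
P → E
E → D
D → F
F → L
L → C
C → J
J → G
G → B
B → I
I → H
H → M
H → A
A → K
A → N
N → O

P → E → D → F → L → C → J → G → B → I → H → M → A → K → N → O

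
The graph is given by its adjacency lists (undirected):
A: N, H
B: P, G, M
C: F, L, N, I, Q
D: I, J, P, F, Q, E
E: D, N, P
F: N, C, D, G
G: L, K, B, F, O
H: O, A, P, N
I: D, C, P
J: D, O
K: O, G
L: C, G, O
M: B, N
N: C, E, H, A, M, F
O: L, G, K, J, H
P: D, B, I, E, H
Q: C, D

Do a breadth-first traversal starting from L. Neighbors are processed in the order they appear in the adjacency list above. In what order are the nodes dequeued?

Visit L; enqueue C, G, O → queue [C, G, O]
Visit C; enqueue F, N, I, Q → queue [G, O, F, N, I, Q]
Visit G; enqueue K, B → queue [O, F, N, I, Q, K, B]
Visit O; enqueue J, H → queue [F, N, I, Q, K, B, J, H]
Visit F; enqueue D → queue [N, I, Q, K, B, J, H, D]
Visit N; enqueue E, A, M → queue [I, Q, K, B, J, H, D, E, A, M]
Visit I; enqueue P → queue [Q, K, B, J, H, D, E, A, M, P]
Visit Q → queue [K, B, J, H, D, E, A, M, P]
Visit K → queue [B, J, H, D, E, A, M, P]
Visit B → queue [J, H, D, E, A, M, P]
Visit J → queue [H, D, E, A, M, P]
Visit H → queue [D, E, A, M, P]
Visit D → queue [E, A, M, P]
Visit E → queue [A, M, P]
Visit A → queue [M, P]
Visit M → queue [P]
Visit P → queue []

L C G O F N I Q K B J H D E A M P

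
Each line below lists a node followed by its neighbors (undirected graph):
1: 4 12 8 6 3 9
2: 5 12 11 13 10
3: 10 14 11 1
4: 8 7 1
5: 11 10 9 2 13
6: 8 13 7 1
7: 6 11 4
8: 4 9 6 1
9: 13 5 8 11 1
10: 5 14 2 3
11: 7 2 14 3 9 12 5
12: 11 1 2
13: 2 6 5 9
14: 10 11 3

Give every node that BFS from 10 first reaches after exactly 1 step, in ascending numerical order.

2, 3, 5, 14

Level 0: 10
Level 1: 2, 3, 5, 14
Level 2: 1, 9, 11, 12, 13
Level 3: 4, 6, 7, 8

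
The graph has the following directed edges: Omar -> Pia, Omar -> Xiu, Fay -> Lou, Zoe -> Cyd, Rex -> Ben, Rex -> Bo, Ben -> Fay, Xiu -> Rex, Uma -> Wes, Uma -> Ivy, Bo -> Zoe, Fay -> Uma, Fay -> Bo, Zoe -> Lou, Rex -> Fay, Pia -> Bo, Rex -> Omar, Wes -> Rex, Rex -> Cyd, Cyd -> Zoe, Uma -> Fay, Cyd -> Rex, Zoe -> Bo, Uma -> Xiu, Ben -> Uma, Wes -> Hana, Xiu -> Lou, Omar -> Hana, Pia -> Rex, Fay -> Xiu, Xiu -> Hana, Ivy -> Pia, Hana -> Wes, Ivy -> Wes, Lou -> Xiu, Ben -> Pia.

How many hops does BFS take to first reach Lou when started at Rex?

2

Level 0: Rex
Level 1: Ben, Bo, Cyd, Fay, Omar
Level 2: Hana, Lou, Pia, Uma, Xiu, Zoe
Level 3: Ivy, Wes
Lou first appears at level 2.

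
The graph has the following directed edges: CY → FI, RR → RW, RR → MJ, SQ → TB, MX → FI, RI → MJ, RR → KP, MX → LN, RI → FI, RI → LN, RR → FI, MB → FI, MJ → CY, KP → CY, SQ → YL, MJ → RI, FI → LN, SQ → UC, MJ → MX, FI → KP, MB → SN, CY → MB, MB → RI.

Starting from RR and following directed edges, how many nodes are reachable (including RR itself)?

11

BFS from RR visits: RR, RW, MJ, KP, FI, RI, MX, CY, LN, MB, SN
Reachable nodes: 11 of 15 total.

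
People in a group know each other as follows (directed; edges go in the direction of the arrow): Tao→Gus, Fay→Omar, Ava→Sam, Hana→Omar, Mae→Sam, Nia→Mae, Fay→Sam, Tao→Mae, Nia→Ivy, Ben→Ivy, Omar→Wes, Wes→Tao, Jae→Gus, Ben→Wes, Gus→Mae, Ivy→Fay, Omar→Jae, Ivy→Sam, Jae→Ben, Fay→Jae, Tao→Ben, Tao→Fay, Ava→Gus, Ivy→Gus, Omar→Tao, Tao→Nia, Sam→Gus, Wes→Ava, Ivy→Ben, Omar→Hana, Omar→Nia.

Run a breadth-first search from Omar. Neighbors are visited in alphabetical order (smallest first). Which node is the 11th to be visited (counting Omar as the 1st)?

Visit Omar; enqueue Hana, Jae, Nia, Tao, Wes → queue [Hana, Jae, Nia, Tao, Wes]
Visit Hana → queue [Jae, Nia, Tao, Wes]
Visit Jae; enqueue Ben, Gus → queue [Nia, Tao, Wes, Ben, Gus]
Visit Nia; enqueue Ivy, Mae → queue [Tao, Wes, Ben, Gus, Ivy, Mae]
Visit Tao; enqueue Fay → queue [Wes, Ben, Gus, Ivy, Mae, Fay]
Visit Wes; enqueue Ava → queue [Ben, Gus, Ivy, Mae, Fay, Ava]
Visit Ben → queue [Gus, Ivy, Mae, Fay, Ava]
Visit Gus → queue [Ivy, Mae, Fay, Ava]
Visit Ivy; enqueue Sam → queue [Mae, Fay, Ava, Sam]
Visit Mae → queue [Fay, Ava, Sam]
Visit Fay → queue [Ava, Sam]
Visit Ava → queue [Sam]
Visit Sam → queue []

Visit order: Omar, Hana, Jae, Nia, Tao, Wes, Ben, Gus, Ivy, Mae, Fay, Ava, Sam

Fay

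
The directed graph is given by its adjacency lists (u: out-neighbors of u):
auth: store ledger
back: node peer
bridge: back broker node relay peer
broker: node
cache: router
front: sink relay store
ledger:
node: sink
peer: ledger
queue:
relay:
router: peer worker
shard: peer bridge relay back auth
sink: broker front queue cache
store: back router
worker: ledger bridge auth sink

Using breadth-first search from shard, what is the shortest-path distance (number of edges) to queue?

Level 0: shard
Level 1: auth, back, bridge, peer, relay
Level 2: broker, ledger, node, store
Level 3: router, sink
Level 4: cache, front, queue, worker
queue first appears at level 4.

4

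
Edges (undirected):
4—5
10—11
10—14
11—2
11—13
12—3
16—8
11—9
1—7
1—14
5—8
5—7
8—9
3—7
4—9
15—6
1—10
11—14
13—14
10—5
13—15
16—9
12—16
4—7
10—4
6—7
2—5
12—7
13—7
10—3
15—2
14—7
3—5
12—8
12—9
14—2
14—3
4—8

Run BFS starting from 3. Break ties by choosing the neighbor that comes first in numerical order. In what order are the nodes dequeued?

Visit 3; enqueue 5, 7, 10, 12, 14 → queue [5, 7, 10, 12, 14]
Visit 5; enqueue 2, 4, 8 → queue [7, 10, 12, 14, 2, 4, 8]
Visit 7; enqueue 1, 6, 13 → queue [10, 12, 14, 2, 4, 8, 1, 6, 13]
Visit 10; enqueue 11 → queue [12, 14, 2, 4, 8, 1, 6, 13, 11]
Visit 12; enqueue 9, 16 → queue [14, 2, 4, 8, 1, 6, 13, 11, 9, 16]
Visit 14 → queue [2, 4, 8, 1, 6, 13, 11, 9, 16]
Visit 2; enqueue 15 → queue [4, 8, 1, 6, 13, 11, 9, 16, 15]
Visit 4 → queue [8, 1, 6, 13, 11, 9, 16, 15]
Visit 8 → queue [1, 6, 13, 11, 9, 16, 15]
Visit 1 → queue [6, 13, 11, 9, 16, 15]
Visit 6 → queue [13, 11, 9, 16, 15]
Visit 13 → queue [11, 9, 16, 15]
Visit 11 → queue [9, 16, 15]
Visit 9 → queue [16, 15]
Visit 16 → queue [15]
Visit 15 → queue []

3, 5, 7, 10, 12, 14, 2, 4, 8, 1, 6, 13, 11, 9, 16, 15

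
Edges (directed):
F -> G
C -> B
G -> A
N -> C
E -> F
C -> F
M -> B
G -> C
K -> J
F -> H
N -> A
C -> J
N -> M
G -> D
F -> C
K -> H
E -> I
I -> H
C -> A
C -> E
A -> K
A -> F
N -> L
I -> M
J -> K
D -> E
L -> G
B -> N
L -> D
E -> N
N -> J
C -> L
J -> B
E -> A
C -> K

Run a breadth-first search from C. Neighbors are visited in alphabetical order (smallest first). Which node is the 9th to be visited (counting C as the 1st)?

N

Visit C; enqueue A, B, E, F, J, K, L → queue [A, B, E, F, J, K, L]
Visit A → queue [B, E, F, J, K, L]
Visit B; enqueue N → queue [E, F, J, K, L, N]
Visit E; enqueue I → queue [F, J, K, L, N, I]
Visit F; enqueue G, H → queue [J, K, L, N, I, G, H]
Visit J → queue [K, L, N, I, G, H]
Visit K → queue [L, N, I, G, H]
Visit L; enqueue D → queue [N, I, G, H, D]
Visit N; enqueue M → queue [I, G, H, D, M]
Visit I → queue [G, H, D, M]
Visit G → queue [H, D, M]
Visit H → queue [D, M]
Visit D → queue [M]
Visit M → queue []

Visit order: C, A, B, E, F, J, K, L, N, I, G, H, D, M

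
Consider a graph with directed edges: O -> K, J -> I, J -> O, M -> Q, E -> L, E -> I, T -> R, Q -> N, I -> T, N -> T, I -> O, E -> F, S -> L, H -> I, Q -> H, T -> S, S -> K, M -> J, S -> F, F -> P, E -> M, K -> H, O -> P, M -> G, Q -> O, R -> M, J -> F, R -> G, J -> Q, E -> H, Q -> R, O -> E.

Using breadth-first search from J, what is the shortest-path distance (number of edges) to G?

3

Level 0: J
Level 1: F, I, O, Q
Level 2: E, H, K, N, P, R, T
Level 3: G, L, M, S
G first appears at level 3.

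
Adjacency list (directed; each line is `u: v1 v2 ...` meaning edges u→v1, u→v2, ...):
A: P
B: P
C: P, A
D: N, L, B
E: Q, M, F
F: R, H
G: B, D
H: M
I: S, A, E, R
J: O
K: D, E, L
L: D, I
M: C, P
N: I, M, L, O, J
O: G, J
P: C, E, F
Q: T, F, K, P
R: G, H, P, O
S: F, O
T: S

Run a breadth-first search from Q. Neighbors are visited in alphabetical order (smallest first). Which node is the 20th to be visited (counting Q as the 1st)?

Visit Q; enqueue F, K, P, T → queue [F, K, P, T]
Visit F; enqueue H, R → queue [K, P, T, H, R]
Visit K; enqueue D, E, L → queue [P, T, H, R, D, E, L]
Visit P; enqueue C → queue [T, H, R, D, E, L, C]
Visit T; enqueue S → queue [H, R, D, E, L, C, S]
Visit H; enqueue M → queue [R, D, E, L, C, S, M]
Visit R; enqueue G, O → queue [D, E, L, C, S, M, G, O]
Visit D; enqueue B, N → queue [E, L, C, S, M, G, O, B, N]
Visit E → queue [L, C, S, M, G, O, B, N]
Visit L; enqueue I → queue [C, S, M, G, O, B, N, I]
Visit C; enqueue A → queue [S, M, G, O, B, N, I, A]
Visit S → queue [M, G, O, B, N, I, A]
Visit M → queue [G, O, B, N, I, A]
Visit G → queue [O, B, N, I, A]
Visit O; enqueue J → queue [B, N, I, A, J]
Visit B → queue [N, I, A, J]
Visit N → queue [I, A, J]
Visit I → queue [A, J]
Visit A → queue [J]
Visit J → queue []

Visit order: Q, F, K, P, T, H, R, D, E, L, C, S, M, G, O, B, N, I, A, J

J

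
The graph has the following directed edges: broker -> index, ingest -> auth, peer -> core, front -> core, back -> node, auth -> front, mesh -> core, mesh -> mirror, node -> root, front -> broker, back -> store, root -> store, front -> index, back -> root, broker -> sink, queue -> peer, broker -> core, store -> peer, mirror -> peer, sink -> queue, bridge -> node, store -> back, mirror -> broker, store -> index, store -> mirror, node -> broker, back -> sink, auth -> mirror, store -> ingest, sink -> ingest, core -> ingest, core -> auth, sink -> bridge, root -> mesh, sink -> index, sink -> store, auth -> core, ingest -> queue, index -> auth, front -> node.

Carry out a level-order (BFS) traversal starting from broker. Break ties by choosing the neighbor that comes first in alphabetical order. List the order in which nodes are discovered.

broker core index sink auth ingest bridge queue store front mirror node peer back root mesh

Visit broker; enqueue core, index, sink → queue [core, index, sink]
Visit core; enqueue auth, ingest → queue [index, sink, auth, ingest]
Visit index → queue [sink, auth, ingest]
Visit sink; enqueue bridge, queue, store → queue [auth, ingest, bridge, queue, store]
Visit auth; enqueue front, mirror → queue [ingest, bridge, queue, store, front, mirror]
Visit ingest → queue [bridge, queue, store, front, mirror]
Visit bridge; enqueue node → queue [queue, store, front, mirror, node]
Visit queue; enqueue peer → queue [store, front, mirror, node, peer]
Visit store; enqueue back → queue [front, mirror, node, peer, back]
Visit front → queue [mirror, node, peer, back]
Visit mirror → queue [node, peer, back]
Visit node; enqueue root → queue [peer, back, root]
Visit peer → queue [back, root]
Visit back → queue [root]
Visit root; enqueue mesh → queue [mesh]
Visit mesh → queue []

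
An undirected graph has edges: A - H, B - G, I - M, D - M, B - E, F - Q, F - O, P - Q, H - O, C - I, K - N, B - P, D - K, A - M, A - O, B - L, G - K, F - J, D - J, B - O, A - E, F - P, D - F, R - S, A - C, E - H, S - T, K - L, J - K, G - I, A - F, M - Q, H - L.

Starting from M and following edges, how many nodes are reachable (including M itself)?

17

BFS from M visits: M, Q, I, D, A, P, F, G, C, K, J, O, H, E, B, N, L
Reachable nodes: 17 of 20 total.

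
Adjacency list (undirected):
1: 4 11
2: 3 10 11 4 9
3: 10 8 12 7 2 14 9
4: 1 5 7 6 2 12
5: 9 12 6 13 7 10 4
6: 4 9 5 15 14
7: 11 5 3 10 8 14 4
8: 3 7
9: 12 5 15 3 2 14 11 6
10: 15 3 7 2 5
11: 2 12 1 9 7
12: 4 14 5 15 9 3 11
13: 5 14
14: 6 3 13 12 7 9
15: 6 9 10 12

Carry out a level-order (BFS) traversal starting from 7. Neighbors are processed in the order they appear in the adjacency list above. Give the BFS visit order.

7, 11, 5, 3, 10, 8, 14, 4, 2, 12, 1, 9, 6, 13, 15

Visit 7; enqueue 11, 5, 3, 10, 8, 14, 4 → queue [11, 5, 3, 10, 8, 14, 4]
Visit 11; enqueue 2, 12, 1, 9 → queue [5, 3, 10, 8, 14, 4, 2, 12, 1, 9]
Visit 5; enqueue 6, 13 → queue [3, 10, 8, 14, 4, 2, 12, 1, 9, 6, 13]
Visit 3 → queue [10, 8, 14, 4, 2, 12, 1, 9, 6, 13]
Visit 10; enqueue 15 → queue [8, 14, 4, 2, 12, 1, 9, 6, 13, 15]
Visit 8 → queue [14, 4, 2, 12, 1, 9, 6, 13, 15]
Visit 14 → queue [4, 2, 12, 1, 9, 6, 13, 15]
Visit 4 → queue [2, 12, 1, 9, 6, 13, 15]
Visit 2 → queue [12, 1, 9, 6, 13, 15]
Visit 12 → queue [1, 9, 6, 13, 15]
Visit 1 → queue [9, 6, 13, 15]
Visit 9 → queue [6, 13, 15]
Visit 6 → queue [13, 15]
Visit 13 → queue [15]
Visit 15 → queue []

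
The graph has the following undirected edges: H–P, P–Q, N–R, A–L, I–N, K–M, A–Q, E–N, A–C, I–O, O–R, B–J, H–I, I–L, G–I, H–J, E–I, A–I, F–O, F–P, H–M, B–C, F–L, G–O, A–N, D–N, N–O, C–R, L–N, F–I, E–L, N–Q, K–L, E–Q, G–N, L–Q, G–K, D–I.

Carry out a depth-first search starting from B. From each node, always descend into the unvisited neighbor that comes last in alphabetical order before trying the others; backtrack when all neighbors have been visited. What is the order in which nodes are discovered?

B, J, H, P, Q, N, R, O, I, L, K, M, G, F, E, A, C, D

Visit B
B → J
J → H
H → P
P → Q
Q → N
N → R
R → O
O → I
I → L
L → K
K → M
K → G
L → F
L → E
L → A
A → C
I → D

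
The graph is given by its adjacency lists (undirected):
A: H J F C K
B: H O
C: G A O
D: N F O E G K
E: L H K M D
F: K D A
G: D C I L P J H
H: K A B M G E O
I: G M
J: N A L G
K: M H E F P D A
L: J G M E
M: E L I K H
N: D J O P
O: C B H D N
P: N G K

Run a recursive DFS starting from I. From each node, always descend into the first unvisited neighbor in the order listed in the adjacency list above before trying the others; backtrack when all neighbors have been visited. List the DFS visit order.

I, G, D, N, J, A, H, K, M, E, L, F, P, B, O, C

Visit I
I → G
G → D
D → N
N → J
J → A
A → H
H → K
K → M
M → E
E → L
K → F
K → P
H → B
B → O
O → C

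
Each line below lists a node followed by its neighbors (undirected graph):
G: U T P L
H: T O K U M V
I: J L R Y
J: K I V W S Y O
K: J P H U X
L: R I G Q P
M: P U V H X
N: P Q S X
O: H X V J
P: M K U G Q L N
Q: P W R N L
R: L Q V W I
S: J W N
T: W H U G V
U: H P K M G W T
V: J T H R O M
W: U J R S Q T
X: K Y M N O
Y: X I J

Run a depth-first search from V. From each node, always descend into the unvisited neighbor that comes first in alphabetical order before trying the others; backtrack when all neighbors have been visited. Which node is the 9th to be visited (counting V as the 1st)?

M

Visit V
V → H
H → K
K → J
J → I
I → L
L → G
G → P
P → M
M → U
U → T
T → W
W → Q
Q → N
N → S
N → X
X → O
X → Y
Q → R

Visit order: V, H, K, J, I, L, G, P, M, U, T, W, Q, N, S, X, O, Y, R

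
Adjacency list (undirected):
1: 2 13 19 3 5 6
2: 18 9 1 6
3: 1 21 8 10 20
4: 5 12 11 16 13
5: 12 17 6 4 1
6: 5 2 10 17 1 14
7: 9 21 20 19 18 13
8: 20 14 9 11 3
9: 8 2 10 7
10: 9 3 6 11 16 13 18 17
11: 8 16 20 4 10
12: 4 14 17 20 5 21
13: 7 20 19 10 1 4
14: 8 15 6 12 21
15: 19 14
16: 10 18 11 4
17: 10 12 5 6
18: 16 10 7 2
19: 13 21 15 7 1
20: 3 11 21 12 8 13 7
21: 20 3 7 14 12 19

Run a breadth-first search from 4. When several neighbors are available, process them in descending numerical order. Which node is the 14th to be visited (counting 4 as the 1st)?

17

Visit 4; enqueue 16, 13, 12, 11, 5 → queue [16, 13, 12, 11, 5]
Visit 16; enqueue 18, 10 → queue [13, 12, 11, 5, 18, 10]
Visit 13; enqueue 20, 19, 7, 1 → queue [12, 11, 5, 18, 10, 20, 19, 7, 1]
Visit 12; enqueue 21, 17, 14 → queue [11, 5, 18, 10, 20, 19, 7, 1, 21, 17, 14]
Visit 11; enqueue 8 → queue [5, 18, 10, 20, 19, 7, 1, 21, 17, 14, 8]
Visit 5; enqueue 6 → queue [18, 10, 20, 19, 7, 1, 21, 17, 14, 8, 6]
Visit 18; enqueue 2 → queue [10, 20, 19, 7, 1, 21, 17, 14, 8, 6, 2]
Visit 10; enqueue 9, 3 → queue [20, 19, 7, 1, 21, 17, 14, 8, 6, 2, 9, 3]
Visit 20 → queue [19, 7, 1, 21, 17, 14, 8, 6, 2, 9, 3]
Visit 19; enqueue 15 → queue [7, 1, 21, 17, 14, 8, 6, 2, 9, 3, 15]
Visit 7 → queue [1, 21, 17, 14, 8, 6, 2, 9, 3, 15]
Visit 1 → queue [21, 17, 14, 8, 6, 2, 9, 3, 15]
Visit 21 → queue [17, 14, 8, 6, 2, 9, 3, 15]
Visit 17 → queue [14, 8, 6, 2, 9, 3, 15]
Visit 14 → queue [8, 6, 2, 9, 3, 15]
Visit 8 → queue [6, 2, 9, 3, 15]
Visit 6 → queue [2, 9, 3, 15]
Visit 2 → queue [9, 3, 15]
Visit 9 → queue [3, 15]
Visit 3 → queue [15]
Visit 15 → queue []

Visit order: 4, 16, 13, 12, 11, 5, 18, 10, 20, 19, 7, 1, 21, 17, 14, 8, 6, 2, 9, 3, 15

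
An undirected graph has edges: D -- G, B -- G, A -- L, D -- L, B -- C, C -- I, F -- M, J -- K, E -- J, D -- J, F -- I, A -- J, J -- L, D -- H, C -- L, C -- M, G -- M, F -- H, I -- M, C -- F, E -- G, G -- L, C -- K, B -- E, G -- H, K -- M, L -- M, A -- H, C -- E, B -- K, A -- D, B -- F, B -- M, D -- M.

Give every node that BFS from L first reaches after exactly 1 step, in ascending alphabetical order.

A, C, D, G, J, M

Level 0: L
Level 1: A, C, D, G, J, M
Level 2: B, E, F, H, I, K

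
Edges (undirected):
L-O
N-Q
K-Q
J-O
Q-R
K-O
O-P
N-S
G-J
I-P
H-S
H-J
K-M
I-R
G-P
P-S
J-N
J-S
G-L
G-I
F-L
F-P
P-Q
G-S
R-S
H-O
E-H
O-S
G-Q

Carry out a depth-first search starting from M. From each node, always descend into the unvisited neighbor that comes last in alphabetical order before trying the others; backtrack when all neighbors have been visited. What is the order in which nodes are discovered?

M, K, Q, R, S, P, O, L, G, J, N, H, E, I, F

Visit M
M → K
K → Q
Q → R
R → S
S → P
P → O
O → L
L → G
G → J
J → N
J → H
H → E
G → I
L → F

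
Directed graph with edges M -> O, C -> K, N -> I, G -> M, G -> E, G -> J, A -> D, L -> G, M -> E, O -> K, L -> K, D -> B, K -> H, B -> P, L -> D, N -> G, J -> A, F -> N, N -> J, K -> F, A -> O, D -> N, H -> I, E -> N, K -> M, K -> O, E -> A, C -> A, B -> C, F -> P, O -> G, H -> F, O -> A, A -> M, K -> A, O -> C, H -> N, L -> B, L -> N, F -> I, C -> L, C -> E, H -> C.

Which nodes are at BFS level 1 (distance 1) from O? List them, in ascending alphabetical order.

A, C, G, K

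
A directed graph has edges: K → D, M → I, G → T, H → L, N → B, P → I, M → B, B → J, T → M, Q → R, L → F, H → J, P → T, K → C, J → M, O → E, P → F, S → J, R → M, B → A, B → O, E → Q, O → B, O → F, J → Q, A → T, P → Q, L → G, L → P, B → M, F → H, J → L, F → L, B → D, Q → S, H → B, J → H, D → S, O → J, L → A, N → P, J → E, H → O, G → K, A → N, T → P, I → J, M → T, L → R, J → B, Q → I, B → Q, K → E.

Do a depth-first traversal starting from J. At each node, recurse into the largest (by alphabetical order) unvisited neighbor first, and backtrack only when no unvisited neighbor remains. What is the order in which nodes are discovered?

J -> Q -> S -> R -> M -> T -> P -> I -> F -> L -> G -> K -> E -> D -> C -> A -> N -> B -> O -> H

Visit J
J → Q
Q → S
Q → R
R → M
M → T
T → P
P → I
P → F
F → L
L → G
G → K
K → E
K → D
K → C
L → A
A → N
N → B
B → O
F → H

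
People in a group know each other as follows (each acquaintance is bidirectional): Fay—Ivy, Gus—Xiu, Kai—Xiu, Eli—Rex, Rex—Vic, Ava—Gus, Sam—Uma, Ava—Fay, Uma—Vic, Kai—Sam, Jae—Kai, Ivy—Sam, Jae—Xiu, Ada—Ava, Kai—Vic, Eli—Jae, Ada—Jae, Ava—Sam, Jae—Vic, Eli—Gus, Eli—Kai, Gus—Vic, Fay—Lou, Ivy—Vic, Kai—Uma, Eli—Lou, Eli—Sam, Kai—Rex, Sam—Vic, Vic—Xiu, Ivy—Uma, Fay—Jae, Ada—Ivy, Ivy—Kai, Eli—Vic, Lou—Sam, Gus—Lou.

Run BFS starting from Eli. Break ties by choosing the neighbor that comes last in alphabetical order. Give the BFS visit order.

Visit Eli; enqueue Vic, Sam, Rex, Lou, Kai, Jae, Gus → queue [Vic, Sam, Rex, Lou, Kai, Jae, Gus]
Visit Vic; enqueue Xiu, Uma, Ivy → queue [Sam, Rex, Lou, Kai, Jae, Gus, Xiu, Uma, Ivy]
Visit Sam; enqueue Ava → queue [Rex, Lou, Kai, Jae, Gus, Xiu, Uma, Ivy, Ava]
Visit Rex → queue [Lou, Kai, Jae, Gus, Xiu, Uma, Ivy, Ava]
Visit Lou; enqueue Fay → queue [Kai, Jae, Gus, Xiu, Uma, Ivy, Ava, Fay]
Visit Kai → queue [Jae, Gus, Xiu, Uma, Ivy, Ava, Fay]
Visit Jae; enqueue Ada → queue [Gus, Xiu, Uma, Ivy, Ava, Fay, Ada]
Visit Gus → queue [Xiu, Uma, Ivy, Ava, Fay, Ada]
Visit Xiu → queue [Uma, Ivy, Ava, Fay, Ada]
Visit Uma → queue [Ivy, Ava, Fay, Ada]
Visit Ivy → queue [Ava, Fay, Ada]
Visit Ava → queue [Fay, Ada]
Visit Fay → queue [Ada]
Visit Ada → queue []

Eli Vic Sam Rex Lou Kai Jae Gus Xiu Uma Ivy Ava Fay Ada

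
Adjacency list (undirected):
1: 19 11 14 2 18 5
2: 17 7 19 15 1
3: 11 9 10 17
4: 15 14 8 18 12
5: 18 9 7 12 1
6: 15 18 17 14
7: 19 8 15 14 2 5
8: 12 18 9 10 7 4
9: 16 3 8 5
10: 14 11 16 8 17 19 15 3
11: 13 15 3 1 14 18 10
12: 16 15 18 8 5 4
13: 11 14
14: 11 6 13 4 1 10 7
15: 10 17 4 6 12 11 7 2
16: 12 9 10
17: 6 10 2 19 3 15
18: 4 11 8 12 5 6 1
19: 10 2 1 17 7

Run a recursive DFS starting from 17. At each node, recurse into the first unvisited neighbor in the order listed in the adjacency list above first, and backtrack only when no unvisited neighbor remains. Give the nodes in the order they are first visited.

Visit 17
17 → 6
6 → 15
15 → 10
10 → 14
14 → 11
11 → 13
11 → 3
3 → 9
9 → 16
16 → 12
12 → 18
18 → 4
4 → 8
8 → 7
7 → 19
19 → 2
2 → 1
1 → 5

17 6 15 10 14 11 13 3 9 16 12 18 4 8 7 19 2 1 5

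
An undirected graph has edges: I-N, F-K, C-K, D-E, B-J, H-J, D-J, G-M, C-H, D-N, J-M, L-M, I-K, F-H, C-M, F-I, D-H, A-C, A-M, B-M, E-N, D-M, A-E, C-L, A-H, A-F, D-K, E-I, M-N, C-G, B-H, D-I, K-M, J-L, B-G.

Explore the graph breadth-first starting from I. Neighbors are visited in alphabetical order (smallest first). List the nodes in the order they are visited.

I, D, E, F, K, N, H, J, M, A, C, B, L, G

Visit I; enqueue D, E, F, K, N → queue [D, E, F, K, N]
Visit D; enqueue H, J, M → queue [E, F, K, N, H, J, M]
Visit E; enqueue A → queue [F, K, N, H, J, M, A]
Visit F → queue [K, N, H, J, M, A]
Visit K; enqueue C → queue [N, H, J, M, A, C]
Visit N → queue [H, J, M, A, C]
Visit H; enqueue B → queue [J, M, A, C, B]
Visit J; enqueue L → queue [M, A, C, B, L]
Visit M; enqueue G → queue [A, C, B, L, G]
Visit A → queue [C, B, L, G]
Visit C → queue [B, L, G]
Visit B → queue [L, G]
Visit L → queue [G]
Visit G → queue []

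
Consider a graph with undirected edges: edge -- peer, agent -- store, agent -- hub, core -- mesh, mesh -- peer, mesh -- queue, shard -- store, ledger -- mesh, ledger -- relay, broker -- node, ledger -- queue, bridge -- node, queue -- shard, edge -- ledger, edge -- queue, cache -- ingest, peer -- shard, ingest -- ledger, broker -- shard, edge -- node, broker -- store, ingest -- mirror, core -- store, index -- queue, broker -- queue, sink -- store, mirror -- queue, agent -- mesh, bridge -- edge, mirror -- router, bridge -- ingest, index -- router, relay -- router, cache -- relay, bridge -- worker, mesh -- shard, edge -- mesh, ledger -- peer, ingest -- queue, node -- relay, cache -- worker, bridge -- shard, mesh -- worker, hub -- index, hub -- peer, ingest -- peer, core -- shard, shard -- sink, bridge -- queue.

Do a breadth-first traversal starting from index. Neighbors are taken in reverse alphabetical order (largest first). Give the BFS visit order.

Visit index; enqueue router, queue, hub → queue [router, queue, hub]
Visit router; enqueue relay, mirror → queue [queue, hub, relay, mirror]
Visit queue; enqueue shard, mesh, ledger, ingest, edge, broker, bridge → queue [hub, relay, mirror, shard, mesh, ledger, ingest, edge, broker, bridge]
Visit hub; enqueue peer, agent → queue [relay, mirror, shard, mesh, ledger, ingest, edge, broker, bridge, peer, agent]
Visit relay; enqueue node, cache → queue [mirror, shard, mesh, ledger, ingest, edge, broker, bridge, peer, agent, node, cache]
Visit mirror → queue [shard, mesh, ledger, ingest, edge, broker, bridge, peer, agent, node, cache]
Visit shard; enqueue store, sink, core → queue [mesh, ledger, ingest, edge, broker, bridge, peer, agent, node, cache, store, sink, core]
Visit mesh; enqueue worker → queue [ledger, ingest, edge, broker, bridge, peer, agent, node, cache, store, sink, core, worker]
Visit ledger → queue [ingest, edge, broker, bridge, peer, agent, node, cache, store, sink, core, worker]
Visit ingest → queue [edge, broker, bridge, peer, agent, node, cache, store, sink, core, worker]
Visit edge → queue [broker, bridge, peer, agent, node, cache, store, sink, core, worker]
Visit broker → queue [bridge, peer, agent, node, cache, store, sink, core, worker]
Visit bridge → queue [peer, agent, node, cache, store, sink, core, worker]
Visit peer → queue [agent, node, cache, store, sink, core, worker]
Visit agent → queue [node, cache, store, sink, core, worker]
Visit node → queue [cache, store, sink, core, worker]
Visit cache → queue [store, sink, core, worker]
Visit store → queue [sink, core, worker]
Visit sink → queue [core, worker]
Visit core → queue [worker]
Visit worker → queue []

index, router, queue, hub, relay, mirror, shard, mesh, ledger, ingest, edge, broker, bridge, peer, agent, node, cache, store, sink, core, worker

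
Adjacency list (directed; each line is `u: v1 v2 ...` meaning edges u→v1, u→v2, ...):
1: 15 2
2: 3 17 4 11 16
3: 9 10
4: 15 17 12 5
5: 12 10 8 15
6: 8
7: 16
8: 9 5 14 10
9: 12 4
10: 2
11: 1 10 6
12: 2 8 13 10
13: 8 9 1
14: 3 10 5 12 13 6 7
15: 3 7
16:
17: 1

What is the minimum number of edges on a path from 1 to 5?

Level 0: 1
Level 1: 2, 15
Level 2: 3, 4, 7, 11, 16, 17
Level 3: 5, 6, 9, 10, 12
Level 4: 8, 13
Level 5: 14
5 first appears at level 3.

3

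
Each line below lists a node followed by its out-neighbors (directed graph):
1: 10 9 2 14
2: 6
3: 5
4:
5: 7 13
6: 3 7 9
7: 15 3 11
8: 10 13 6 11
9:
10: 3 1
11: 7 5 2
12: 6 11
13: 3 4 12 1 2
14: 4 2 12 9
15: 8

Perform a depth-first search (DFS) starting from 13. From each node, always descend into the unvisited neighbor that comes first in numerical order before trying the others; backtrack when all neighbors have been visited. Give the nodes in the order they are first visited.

Visit 13
13 → 1
1 → 2
2 → 6
6 → 3
3 → 5
5 → 7
7 → 11
7 → 15
15 → 8
8 → 10
6 → 9
1 → 14
14 → 4
14 → 12

13 1 2 6 3 5 7 11 15 8 10 9 14 4 12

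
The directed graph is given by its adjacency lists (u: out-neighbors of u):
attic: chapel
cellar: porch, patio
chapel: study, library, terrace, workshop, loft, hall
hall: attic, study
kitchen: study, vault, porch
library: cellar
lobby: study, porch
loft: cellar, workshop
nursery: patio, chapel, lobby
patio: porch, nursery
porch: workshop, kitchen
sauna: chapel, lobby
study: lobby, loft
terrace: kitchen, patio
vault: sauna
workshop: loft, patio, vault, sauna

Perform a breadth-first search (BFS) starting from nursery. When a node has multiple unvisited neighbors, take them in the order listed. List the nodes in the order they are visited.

Visit nursery; enqueue patio, chapel, lobby → queue [patio, chapel, lobby]
Visit patio; enqueue porch → queue [chapel, lobby, porch]
Visit chapel; enqueue study, library, terrace, workshop, loft, hall → queue [lobby, porch, study, library, terrace, workshop, loft, hall]
Visit lobby → queue [porch, study, library, terrace, workshop, loft, hall]
Visit porch; enqueue kitchen → queue [study, library, terrace, workshop, loft, hall, kitchen]
Visit study → queue [library, terrace, workshop, loft, hall, kitchen]
Visit library; enqueue cellar → queue [terrace, workshop, loft, hall, kitchen, cellar]
Visit terrace → queue [workshop, loft, hall, kitchen, cellar]
Visit workshop; enqueue vault, sauna → queue [loft, hall, kitchen, cellar, vault, sauna]
Visit loft → queue [hall, kitchen, cellar, vault, sauna]
Visit hall; enqueue attic → queue [kitchen, cellar, vault, sauna, attic]
Visit kitchen → queue [cellar, vault, sauna, attic]
Visit cellar → queue [vault, sauna, attic]
Visit vault → queue [sauna, attic]
Visit sauna → queue [attic]
Visit attic → queue []

nursery, patio, chapel, lobby, porch, study, library, terrace, workshop, loft, hall, kitchen, cellar, vault, sauna, attic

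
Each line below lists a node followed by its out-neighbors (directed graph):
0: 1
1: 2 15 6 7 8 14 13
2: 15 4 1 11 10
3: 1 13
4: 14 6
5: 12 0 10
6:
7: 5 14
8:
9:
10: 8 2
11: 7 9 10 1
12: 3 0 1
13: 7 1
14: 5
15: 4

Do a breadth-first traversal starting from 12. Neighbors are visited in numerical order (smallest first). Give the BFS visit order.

Visit 12; enqueue 0, 1, 3 → queue [0, 1, 3]
Visit 0 → queue [1, 3]
Visit 1; enqueue 2, 6, 7, 8, 13, 14, 15 → queue [3, 2, 6, 7, 8, 13, 14, 15]
Visit 3 → queue [2, 6, 7, 8, 13, 14, 15]
Visit 2; enqueue 4, 10, 11 → queue [6, 7, 8, 13, 14, 15, 4, 10, 11]
Visit 6 → queue [7, 8, 13, 14, 15, 4, 10, 11]
Visit 7; enqueue 5 → queue [8, 13, 14, 15, 4, 10, 11, 5]
Visit 8 → queue [13, 14, 15, 4, 10, 11, 5]
Visit 13 → queue [14, 15, 4, 10, 11, 5]
Visit 14 → queue [15, 4, 10, 11, 5]
Visit 15 → queue [4, 10, 11, 5]
Visit 4 → queue [10, 11, 5]
Visit 10 → queue [11, 5]
Visit 11; enqueue 9 → queue [5, 9]
Visit 5 → queue [9]
Visit 9 → queue []

12, 0, 1, 3, 2, 6, 7, 8, 13, 14, 15, 4, 10, 11, 5, 9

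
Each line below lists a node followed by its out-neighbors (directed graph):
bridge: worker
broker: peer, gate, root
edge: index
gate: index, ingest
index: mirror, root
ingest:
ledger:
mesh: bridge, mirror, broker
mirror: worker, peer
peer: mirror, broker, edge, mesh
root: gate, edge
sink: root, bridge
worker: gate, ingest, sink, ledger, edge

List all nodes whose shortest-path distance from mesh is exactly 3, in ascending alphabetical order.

edge, index, ingest, ledger, sink

Level 0: mesh
Level 1: bridge, broker, mirror
Level 2: gate, peer, root, worker
Level 3: edge, index, ingest, ledger, sink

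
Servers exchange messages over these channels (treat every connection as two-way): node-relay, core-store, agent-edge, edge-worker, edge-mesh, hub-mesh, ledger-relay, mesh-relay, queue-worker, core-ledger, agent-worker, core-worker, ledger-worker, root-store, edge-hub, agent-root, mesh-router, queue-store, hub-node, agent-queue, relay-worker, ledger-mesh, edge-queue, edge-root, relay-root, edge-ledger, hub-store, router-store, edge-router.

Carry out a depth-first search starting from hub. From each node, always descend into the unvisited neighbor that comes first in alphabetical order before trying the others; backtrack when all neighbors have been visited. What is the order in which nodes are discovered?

Visit hub
hub → edge
edge → agent
agent → queue
queue → store
store → core
core → ledger
ledger → mesh
mesh → relay
relay → node
relay → root
relay → worker
mesh → router

hub edge agent queue store core ledger mesh relay node root worker router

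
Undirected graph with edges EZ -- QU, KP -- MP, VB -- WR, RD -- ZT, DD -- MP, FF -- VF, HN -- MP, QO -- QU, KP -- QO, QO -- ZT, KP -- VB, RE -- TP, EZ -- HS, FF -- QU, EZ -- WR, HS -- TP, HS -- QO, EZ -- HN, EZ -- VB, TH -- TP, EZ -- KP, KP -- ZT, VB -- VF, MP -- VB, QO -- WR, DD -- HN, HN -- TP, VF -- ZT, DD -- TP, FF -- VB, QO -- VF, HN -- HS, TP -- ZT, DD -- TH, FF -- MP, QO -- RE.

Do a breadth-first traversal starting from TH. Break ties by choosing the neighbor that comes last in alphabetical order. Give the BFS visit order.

Visit TH; enqueue TP, DD → queue [TP, DD]
Visit TP; enqueue ZT, RE, HS, HN → queue [DD, ZT, RE, HS, HN]
Visit DD; enqueue MP → queue [ZT, RE, HS, HN, MP]
Visit ZT; enqueue VF, RD, QO, KP → queue [RE, HS, HN, MP, VF, RD, QO, KP]
Visit RE → queue [HS, HN, MP, VF, RD, QO, KP]
Visit HS; enqueue EZ → queue [HN, MP, VF, RD, QO, KP, EZ]
Visit HN → queue [MP, VF, RD, QO, KP, EZ]
Visit MP; enqueue VB, FF → queue [VF, RD, QO, KP, EZ, VB, FF]
Visit VF → queue [RD, QO, KP, EZ, VB, FF]
Visit RD → queue [QO, KP, EZ, VB, FF]
Visit QO; enqueue WR, QU → queue [KP, EZ, VB, FF, WR, QU]
Visit KP → queue [EZ, VB, FF, WR, QU]
Visit EZ → queue [VB, FF, WR, QU]
Visit VB → queue [FF, WR, QU]
Visit FF → queue [WR, QU]
Visit WR → queue [QU]
Visit QU → queue []

TH, TP, DD, ZT, RE, HS, HN, MP, VF, RD, QO, KP, EZ, VB, FF, WR, QU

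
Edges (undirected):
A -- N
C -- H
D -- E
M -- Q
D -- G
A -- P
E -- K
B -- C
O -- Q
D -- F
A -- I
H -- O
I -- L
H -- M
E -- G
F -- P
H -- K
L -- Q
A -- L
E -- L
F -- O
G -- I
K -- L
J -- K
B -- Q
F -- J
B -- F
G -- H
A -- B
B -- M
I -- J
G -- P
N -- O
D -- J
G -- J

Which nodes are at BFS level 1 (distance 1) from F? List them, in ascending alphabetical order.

B, D, J, O, P

Level 0: F
Level 1: B, D, J, O, P
Level 2: A, C, E, G, H, I, K, M, N, Q
Level 3: L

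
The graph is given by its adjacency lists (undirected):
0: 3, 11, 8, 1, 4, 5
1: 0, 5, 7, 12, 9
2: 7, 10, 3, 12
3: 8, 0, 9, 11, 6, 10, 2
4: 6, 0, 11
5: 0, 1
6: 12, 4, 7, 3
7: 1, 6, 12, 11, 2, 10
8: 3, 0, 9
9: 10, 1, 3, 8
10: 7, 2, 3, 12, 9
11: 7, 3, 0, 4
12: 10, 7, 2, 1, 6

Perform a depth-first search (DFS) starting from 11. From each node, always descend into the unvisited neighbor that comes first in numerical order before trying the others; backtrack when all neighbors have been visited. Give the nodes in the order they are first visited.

Visit 11
11 → 0
0 → 1
1 → 5
1 → 7
7 → 2
2 → 3
3 → 6
6 → 4
6 → 12
12 → 10
10 → 9
9 → 8

11 -> 0 -> 1 -> 5 -> 7 -> 2 -> 3 -> 6 -> 4 -> 12 -> 10 -> 9 -> 8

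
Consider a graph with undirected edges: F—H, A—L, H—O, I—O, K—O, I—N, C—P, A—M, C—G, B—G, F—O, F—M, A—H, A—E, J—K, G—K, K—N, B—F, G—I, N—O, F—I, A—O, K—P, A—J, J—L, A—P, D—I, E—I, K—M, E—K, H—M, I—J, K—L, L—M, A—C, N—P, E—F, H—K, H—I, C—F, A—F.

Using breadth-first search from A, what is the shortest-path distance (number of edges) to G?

Level 0: A
Level 1: C, E, F, H, J, L, M, O, P
Level 2: B, G, I, K, N
Level 3: D
G first appears at level 2.

2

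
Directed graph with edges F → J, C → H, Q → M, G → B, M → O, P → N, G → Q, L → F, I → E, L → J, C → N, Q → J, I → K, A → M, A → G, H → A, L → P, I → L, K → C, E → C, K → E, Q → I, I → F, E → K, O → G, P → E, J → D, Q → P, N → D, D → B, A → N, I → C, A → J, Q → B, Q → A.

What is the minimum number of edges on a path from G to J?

2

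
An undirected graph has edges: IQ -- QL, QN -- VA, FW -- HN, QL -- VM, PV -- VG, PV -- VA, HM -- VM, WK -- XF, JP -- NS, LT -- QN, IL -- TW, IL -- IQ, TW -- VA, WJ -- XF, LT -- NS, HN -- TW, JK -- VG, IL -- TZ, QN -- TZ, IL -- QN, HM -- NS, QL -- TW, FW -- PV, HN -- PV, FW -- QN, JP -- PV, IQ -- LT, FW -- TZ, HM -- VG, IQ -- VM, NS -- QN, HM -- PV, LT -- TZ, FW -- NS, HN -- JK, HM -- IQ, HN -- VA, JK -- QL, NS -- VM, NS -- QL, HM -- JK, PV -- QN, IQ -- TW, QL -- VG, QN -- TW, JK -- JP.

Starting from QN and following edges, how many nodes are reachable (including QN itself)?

BFS from QN visits: QN, FW, IL, LT, NS, PV, TW, TZ, VA, HN, IQ, HM, JP, QL, VM, VG, JK
Reachable nodes: 17 of 20 total.

17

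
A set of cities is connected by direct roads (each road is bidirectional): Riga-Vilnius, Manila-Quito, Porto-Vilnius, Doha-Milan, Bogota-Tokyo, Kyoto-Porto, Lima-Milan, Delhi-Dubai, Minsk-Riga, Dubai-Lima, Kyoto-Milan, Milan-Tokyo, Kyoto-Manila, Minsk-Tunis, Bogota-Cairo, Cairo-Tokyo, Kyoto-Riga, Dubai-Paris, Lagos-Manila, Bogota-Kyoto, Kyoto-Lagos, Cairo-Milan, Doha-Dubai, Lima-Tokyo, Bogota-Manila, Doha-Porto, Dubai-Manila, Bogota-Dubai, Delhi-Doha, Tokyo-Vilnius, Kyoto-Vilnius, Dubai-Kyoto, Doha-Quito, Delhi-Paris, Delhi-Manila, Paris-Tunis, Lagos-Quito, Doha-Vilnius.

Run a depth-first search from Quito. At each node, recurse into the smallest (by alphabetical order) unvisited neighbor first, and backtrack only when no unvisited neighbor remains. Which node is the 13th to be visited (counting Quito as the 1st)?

Riga

Visit Quito
Quito → Doha
Doha → Delhi
Delhi → Dubai
Dubai → Bogota
Bogota → Cairo
Cairo → Milan
Milan → Kyoto
Kyoto → Lagos
Lagos → Manila
Kyoto → Porto
Porto → Vilnius
Vilnius → Riga
Riga → Minsk
Minsk → Tunis
Tunis → Paris
Vilnius → Tokyo
Tokyo → Lima

Visit order: Quito, Doha, Delhi, Dubai, Bogota, Cairo, Milan, Kyoto, Lagos, Manila, Porto, Vilnius, Riga, Minsk, Tunis, Paris, Tokyo, Lima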